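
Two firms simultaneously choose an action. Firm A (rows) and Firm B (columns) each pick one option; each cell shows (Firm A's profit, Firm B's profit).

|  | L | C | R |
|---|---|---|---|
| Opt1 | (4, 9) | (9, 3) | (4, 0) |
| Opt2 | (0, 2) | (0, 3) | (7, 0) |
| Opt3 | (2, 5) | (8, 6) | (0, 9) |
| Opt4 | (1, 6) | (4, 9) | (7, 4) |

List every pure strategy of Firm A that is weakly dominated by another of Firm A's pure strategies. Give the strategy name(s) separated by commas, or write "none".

Opt1: no other strategy beats it everywhere (Opt2 at L (4>0); Opt3 at L (4>2); Opt4 at L (4>1)).
Opt2 is weakly dominated by Opt4 (L: 1>0, C: 4>0, R: 7=7).
Opt3 is weakly dominated by Opt1 (L: 4>2, C: 9>8, R: 4>0).
Nothing dominates Opt4: Opt1 at R (7>4); Opt2 at L (1>0); Opt3 at R (7>0).

Opt2, Opt3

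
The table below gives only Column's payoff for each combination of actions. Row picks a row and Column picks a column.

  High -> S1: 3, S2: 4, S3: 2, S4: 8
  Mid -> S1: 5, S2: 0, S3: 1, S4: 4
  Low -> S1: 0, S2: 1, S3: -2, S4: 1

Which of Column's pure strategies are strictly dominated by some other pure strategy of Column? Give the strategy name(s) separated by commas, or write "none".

S3

Nothing dominates S1: S2 at Mid (5>0); S3 at High (3>2); S4 at Mid (5>4).
S2 is not dominated — it holds its own against S1 at High (4>3); S3 at High (4>2); S4 at Low (1=1).
S1 strictly dominates S3 — High: 3>2, Mid: 5>1, Low: 0>-2.
S4: no other strategy beats it everywhere (S1 at High (8>3); S2 at High (8>4); S3 at High (8>2)).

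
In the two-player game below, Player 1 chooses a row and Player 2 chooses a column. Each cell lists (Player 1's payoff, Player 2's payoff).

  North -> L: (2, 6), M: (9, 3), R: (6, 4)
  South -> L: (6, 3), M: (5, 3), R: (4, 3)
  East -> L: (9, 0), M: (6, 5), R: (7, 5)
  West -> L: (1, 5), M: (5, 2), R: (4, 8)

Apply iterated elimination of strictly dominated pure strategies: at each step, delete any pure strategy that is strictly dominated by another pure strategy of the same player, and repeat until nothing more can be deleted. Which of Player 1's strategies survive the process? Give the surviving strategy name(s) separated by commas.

North, East

Player 1's strategy South is strictly dominated by East (L: 9>6, M: 6>5, R: 7>4) and is removed.
Row West is eliminated: North beats it against every remaining column (L: 2>1, M: 9>5, R: 6>4).
Among the remaining strategies, none is strictly dominated by another pure strategy of the same player, so the elimination stops.
Surviving strategies — Player 1: {North, East}; Player 2: {L, M, R}.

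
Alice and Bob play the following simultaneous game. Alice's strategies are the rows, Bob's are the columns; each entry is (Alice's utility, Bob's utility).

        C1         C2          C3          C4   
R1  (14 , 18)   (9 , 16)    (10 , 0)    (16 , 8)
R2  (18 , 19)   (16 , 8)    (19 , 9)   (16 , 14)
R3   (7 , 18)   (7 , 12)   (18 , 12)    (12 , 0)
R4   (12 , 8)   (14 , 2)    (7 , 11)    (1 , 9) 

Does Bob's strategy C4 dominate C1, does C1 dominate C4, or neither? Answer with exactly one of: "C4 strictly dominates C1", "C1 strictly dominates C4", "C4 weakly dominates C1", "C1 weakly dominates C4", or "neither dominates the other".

Compare C4 to C1 across each choice by Alice: R1: 8<18, R2: 14<19, R3: 0<18, R4: 9>8.
C4 does better at R4 but worse at R1, R2, R3; neither strategy dominates the other.

neither dominates the other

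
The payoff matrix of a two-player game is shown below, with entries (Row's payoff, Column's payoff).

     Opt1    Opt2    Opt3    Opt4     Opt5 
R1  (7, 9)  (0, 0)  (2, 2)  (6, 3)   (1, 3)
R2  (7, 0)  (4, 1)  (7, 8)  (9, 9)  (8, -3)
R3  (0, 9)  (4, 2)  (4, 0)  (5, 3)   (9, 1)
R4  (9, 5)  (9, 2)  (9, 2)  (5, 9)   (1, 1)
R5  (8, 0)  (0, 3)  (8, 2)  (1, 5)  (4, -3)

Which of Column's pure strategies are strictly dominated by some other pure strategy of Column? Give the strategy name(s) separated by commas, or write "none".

Nothing dominates Opt1: Opt2 at R1 (9>0); Opt3 at R1 (9>2); Opt4 at R1 (9>3); Opt5 at R1 (9>3).
Opt4 strictly dominates Opt2 — R1: 3>0, R2: 9>1, R3: 3>2, R4: 9>2, R5: 5>3.
Opt3: dominated, since Opt4 does at least as well everywhere (R1: 3>2, R2: 9>8, R3: 3>0, R4: 9>2, R5: 5>2).
Opt4: no other strategy beats it everywhere (Opt1 at R2 (9>0); Opt2 at R1 (3>0); Opt3 at R1 (3>2); Opt5 at R1 (3=3)).
Opt5: dominated, since Opt1 does at least as well everywhere (R1: 9>3, R2: 0>-3, R3: 9>1, R4: 5>1, R5: 0>-3).

Opt2, Opt3, Opt5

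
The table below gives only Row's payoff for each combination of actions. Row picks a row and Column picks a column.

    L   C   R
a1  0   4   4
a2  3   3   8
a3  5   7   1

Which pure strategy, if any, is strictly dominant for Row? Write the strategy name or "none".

none

a1 fails to dominate a2 at L (0<3).
a2 fails to dominate a1 at C (3<4).
a3 fails to dominate a1 at R (1<4).
No single strategy dominates all the others.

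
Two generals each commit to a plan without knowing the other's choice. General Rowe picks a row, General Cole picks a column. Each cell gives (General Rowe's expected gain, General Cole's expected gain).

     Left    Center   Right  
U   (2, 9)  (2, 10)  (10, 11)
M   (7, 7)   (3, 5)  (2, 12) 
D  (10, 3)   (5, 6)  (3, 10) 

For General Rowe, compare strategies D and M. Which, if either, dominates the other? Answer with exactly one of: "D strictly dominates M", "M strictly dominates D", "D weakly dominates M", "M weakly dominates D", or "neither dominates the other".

D strictly dominates M

Compare D to M across each opponent action: Left: 10>7, Center: 5>3, Right: 3>2.
D gives a strictly higher payoff against each opponent action, so D strictly dominates M.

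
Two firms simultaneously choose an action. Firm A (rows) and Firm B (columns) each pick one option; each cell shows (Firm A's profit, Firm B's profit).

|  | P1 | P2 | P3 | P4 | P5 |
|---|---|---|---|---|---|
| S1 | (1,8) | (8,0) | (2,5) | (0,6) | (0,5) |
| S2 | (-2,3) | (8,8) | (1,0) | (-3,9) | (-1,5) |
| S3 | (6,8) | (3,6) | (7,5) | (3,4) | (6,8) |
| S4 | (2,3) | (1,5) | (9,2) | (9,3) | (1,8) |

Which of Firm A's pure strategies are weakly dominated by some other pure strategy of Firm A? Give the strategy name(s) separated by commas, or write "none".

S2

S1: no other strategy beats it everywhere (S2 at P1 (1>-2); S3 at P2 (8>3); S4 at P2 (8>1)).
S2: dominated, since S1 does at least as well everywhere (P1: 1>-2, P2: 8=8, P3: 2>1, P4: 0>-3, P5: 0>-1).
S3 is not dominated — it holds its own against S1 at P1 (6>1); S2 at P1 (6>-2); S4 at P1 (6>2).
S4 is not dominated — it holds its own against S1 at P1 (2>1); S2 at P1 (2>-2); S3 at P3 (9>7).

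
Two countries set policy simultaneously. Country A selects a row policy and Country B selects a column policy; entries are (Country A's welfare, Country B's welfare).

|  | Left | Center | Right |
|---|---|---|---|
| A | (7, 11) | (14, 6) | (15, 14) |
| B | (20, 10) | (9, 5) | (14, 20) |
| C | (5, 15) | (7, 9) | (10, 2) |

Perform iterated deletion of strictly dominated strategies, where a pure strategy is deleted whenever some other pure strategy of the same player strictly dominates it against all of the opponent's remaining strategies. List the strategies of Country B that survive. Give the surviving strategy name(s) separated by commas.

For Country A, A strictly dominates C on the remaining columns (Left: 7>5, Center: 14>7, Right: 15>10); eliminate C.
Country B's strategy Left is strictly dominated by Right (A: 14>11, B: 20>10) and is removed.
Row B is eliminated: A beats it against every remaining column (Center: 14>9, Right: 15>14).
Country B's strategy Center is strictly dominated by Right (A: 14>6) and is removed.
Among the remaining strategies, none is strictly dominated by another pure strategy of the same player, so the elimination stops.
Surviving strategies — Country A: {A}; Country B: {Right}.

Right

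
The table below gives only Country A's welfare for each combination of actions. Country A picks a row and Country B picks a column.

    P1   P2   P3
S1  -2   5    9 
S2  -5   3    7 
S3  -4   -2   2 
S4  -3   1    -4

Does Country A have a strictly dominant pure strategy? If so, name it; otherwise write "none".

S1

S1 vs S2: P1: -2>-5, P2: 5>3, P3: 9>7.
S1 vs S3: P1: -2>-4, P2: 5>-2, P3: 9>2.
S1 vs S4: P1: -2>-3, P2: 5>1, P3: 9>-4.
S1 strictly beats every other strategy against every opponent action, so it is strictly dominant.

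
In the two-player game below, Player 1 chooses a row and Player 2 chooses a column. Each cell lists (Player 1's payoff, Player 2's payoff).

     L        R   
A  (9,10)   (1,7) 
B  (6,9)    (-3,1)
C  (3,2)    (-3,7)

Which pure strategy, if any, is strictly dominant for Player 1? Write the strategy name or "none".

A vs B: L: 9>6, R: 1>-3.
A vs C: L: 9>3, R: 1>-3.
A strictly beats every other strategy against every opponent action, so it is strictly dominant.

A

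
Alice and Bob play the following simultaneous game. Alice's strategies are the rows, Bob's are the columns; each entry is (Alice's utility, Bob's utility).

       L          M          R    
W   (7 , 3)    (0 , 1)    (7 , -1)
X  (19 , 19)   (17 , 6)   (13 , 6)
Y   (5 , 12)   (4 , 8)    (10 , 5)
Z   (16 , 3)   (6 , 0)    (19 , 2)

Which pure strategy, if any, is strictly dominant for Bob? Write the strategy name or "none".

L vs M: W: 3>1, X: 19>6, Y: 12>8, Z: 3>0.
L vs R: W: 3>-1, X: 19>6, Y: 12>5, Z: 3>2.
L strictly beats every other strategy against every opponent action, so it is strictly dominant.

L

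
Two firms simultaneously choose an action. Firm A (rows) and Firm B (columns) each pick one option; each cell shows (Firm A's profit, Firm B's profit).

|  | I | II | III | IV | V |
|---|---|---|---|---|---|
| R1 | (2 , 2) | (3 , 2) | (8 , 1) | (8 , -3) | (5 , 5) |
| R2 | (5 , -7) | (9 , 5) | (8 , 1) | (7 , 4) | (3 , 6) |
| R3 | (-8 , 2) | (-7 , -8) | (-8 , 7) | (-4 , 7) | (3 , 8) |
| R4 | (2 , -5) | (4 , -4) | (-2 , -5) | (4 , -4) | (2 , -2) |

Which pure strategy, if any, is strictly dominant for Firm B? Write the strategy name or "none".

V vs I: R1: 5>2, R2: 6>-7, R3: 8>2, R4: -2>-5.
V vs II: R1: 5>2, R2: 6>5, R3: 8>-8, R4: -2>-4.
V vs III: R1: 5>1, R2: 6>1, R3: 8>7, R4: -2>-5.
V vs IV: R1: 5>-3, R2: 6>4, R3: 8>7, R4: -2>-4.
V strictly beats every other strategy against every opponent action, so it is strictly dominant.

V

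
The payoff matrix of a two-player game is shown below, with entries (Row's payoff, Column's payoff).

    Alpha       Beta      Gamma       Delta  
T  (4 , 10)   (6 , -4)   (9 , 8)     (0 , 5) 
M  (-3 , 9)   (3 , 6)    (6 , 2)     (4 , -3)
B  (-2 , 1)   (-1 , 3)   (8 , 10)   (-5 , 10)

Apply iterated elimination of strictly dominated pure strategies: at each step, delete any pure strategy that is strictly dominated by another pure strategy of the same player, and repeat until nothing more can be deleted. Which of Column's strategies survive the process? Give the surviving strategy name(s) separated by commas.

Row's strategy B is strictly dominated by T (Alpha: 4>-2, Beta: 6>-1, Gamma: 9>8, Delta: 0>-5) and is removed.
For Column, Alpha strictly dominates Beta on the remaining rows (T: 10>-4, M: 9>6); eliminate Beta.
Column's strategy Gamma is strictly dominated by Alpha (T: 10>8, M: 9>2) and is removed.
Column's strategy Delta is strictly dominated by Alpha (T: 10>5, M: 9>-3) and is removed.
Row's strategy M is strictly dominated by T (Alpha: 4>-3) and is removed.
Among the remaining strategies, none is strictly dominated by another pure strategy of the same player, so the elimination stops.
Surviving strategies — Row: {T}; Column: {Alpha}.

Alpha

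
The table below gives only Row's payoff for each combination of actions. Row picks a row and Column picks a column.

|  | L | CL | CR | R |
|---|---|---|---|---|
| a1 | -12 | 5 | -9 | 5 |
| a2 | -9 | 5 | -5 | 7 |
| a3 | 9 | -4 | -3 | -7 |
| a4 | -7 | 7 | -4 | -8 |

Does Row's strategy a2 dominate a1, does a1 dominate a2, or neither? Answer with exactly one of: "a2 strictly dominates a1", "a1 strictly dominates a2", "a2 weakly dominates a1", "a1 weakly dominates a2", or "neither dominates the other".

a2's payoffs vs a1's, by Column's action — L: -9>-12, CL: 5=5, CR: -5>-9, R: 7>5.
a2 is at least as good everywhere and strictly better somewhere (tied only at CL), so a2 weakly but not strictly dominates a1.

a2 weakly dominates a1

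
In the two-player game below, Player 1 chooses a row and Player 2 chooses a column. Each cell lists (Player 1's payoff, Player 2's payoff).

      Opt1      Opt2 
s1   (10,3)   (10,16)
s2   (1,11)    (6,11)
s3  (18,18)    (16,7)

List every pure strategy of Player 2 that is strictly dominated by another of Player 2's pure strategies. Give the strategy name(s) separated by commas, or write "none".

none

Nothing dominates Opt1: Opt2 at s2 (11=11).
Nothing dominates Opt2: Opt1 at s1 (16>3).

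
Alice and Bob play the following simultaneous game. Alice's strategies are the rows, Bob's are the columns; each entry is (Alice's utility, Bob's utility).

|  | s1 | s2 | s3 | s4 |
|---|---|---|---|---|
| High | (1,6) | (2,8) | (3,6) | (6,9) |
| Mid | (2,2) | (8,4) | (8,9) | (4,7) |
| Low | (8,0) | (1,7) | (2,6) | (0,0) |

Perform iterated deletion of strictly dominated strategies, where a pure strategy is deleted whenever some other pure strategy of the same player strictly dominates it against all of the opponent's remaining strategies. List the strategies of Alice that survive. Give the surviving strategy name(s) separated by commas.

High, Mid

For Bob, s2 strictly dominates s1 on the remaining rows (High: 8>6, Mid: 4>2, Low: 7>0); eliminate s1.
Alice's strategy Low is strictly dominated by High (s2: 2>1, s3: 3>2, s4: 6>0) and is removed.
For Bob, s4 strictly dominates s2 on the remaining rows (High: 9>8, Mid: 7>4); eliminate s2.
Among the remaining strategies, none is strictly dominated by another pure strategy of the same player, so the elimination stops.
Surviving strategies — Alice: {High, Mid}; Bob: {s3, s4}.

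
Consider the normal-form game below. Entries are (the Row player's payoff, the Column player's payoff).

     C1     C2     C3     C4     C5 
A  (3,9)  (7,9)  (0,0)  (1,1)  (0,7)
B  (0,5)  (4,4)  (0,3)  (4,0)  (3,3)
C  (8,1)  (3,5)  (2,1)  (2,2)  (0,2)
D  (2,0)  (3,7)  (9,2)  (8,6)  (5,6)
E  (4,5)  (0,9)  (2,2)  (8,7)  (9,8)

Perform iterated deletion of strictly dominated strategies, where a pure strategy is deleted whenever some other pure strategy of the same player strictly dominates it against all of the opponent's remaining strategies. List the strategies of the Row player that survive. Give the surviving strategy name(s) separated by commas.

A, C

Column C3 is eliminated: C2 beats it against every remaining row (A: 9>0, B: 4>3, C: 5>1, D: 7>2, E: 9>2).
Column C4 is eliminated: C2 beats it against every remaining row (A: 9>1, B: 4>0, C: 5>2, D: 7>6, E: 9>7).
Column C5 is eliminated: C2 beats it against every remaining row (A: 9>7, B: 4>3, C: 5>2, D: 7>6, E: 9>8).
For the Row player, A strictly dominates B on the remaining columns (C1: 3>0, C2: 7>4); eliminate B.
Row D is eliminated: A beats it against every remaining column (C1: 3>2, C2: 7>3).
The Row player's strategy E is strictly dominated by C (C1: 8>4, C2: 3>0) and is removed.
Among the remaining strategies, none is strictly dominated by another pure strategy of the same player, so the elimination stops.
Surviving strategies — the Row player: {A, C}; the Column player: {C1, C2}.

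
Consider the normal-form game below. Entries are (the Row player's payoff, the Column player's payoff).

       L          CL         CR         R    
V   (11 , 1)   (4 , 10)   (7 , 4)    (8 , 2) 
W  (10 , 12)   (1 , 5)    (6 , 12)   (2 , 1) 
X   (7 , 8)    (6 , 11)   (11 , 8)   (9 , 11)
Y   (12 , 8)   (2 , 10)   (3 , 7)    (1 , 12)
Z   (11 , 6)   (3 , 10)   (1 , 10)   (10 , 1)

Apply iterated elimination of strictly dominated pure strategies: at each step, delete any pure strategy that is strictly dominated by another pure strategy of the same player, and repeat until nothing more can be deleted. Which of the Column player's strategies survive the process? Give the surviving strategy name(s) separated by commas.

CL, CR, R

Row W is eliminated: V beats it against every remaining column (L: 11>10, CL: 4>1, CR: 7>6, R: 8>2).
For the Column player, CL strictly dominates L on the remaining rows (V: 10>1, X: 11>8, Y: 10>8, Z: 10>6); eliminate L.
The Row player's strategy V is strictly dominated by X (CL: 6>4, CR: 11>7, R: 9>8) and is removed.
The Row player's strategy Y is strictly dominated by X (CL: 6>2, CR: 11>3, R: 9>1) and is removed.
Among the remaining strategies, none is strictly dominated by another pure strategy of the same player, so the elimination stops.
Surviving strategies — the Row player: {X, Z}; the Column player: {CL, CR, R}.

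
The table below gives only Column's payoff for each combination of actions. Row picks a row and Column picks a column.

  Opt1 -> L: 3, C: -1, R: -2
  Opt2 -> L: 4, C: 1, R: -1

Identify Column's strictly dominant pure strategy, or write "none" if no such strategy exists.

L vs C: Opt1: 3>-1, Opt2: 4>1.
L vs R: Opt1: 3>-2, Opt2: 4>-1.
L strictly beats every other strategy against every opponent action, so it is strictly dominant.

L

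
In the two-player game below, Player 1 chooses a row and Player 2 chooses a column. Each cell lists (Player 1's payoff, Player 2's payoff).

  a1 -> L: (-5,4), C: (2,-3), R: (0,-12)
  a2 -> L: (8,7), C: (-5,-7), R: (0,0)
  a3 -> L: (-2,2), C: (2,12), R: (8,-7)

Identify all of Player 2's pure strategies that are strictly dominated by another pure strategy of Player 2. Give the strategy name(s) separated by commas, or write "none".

Nothing dominates L: C at a1 (4>-3); R at a1 (4>-12).
C: no other strategy beats it everywhere (L at a3 (12>2); R at a1 (-3>-12)).
L strictly dominates R — a1: 4>-12, a2: 7>0, a3: 2>-7.

R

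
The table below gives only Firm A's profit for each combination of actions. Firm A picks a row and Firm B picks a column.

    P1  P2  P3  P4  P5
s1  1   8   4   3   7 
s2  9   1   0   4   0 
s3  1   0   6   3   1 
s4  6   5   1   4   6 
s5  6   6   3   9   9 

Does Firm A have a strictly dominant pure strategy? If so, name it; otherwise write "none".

s1 fails to dominate s2 at P1 (1<9).
s2 fails to dominate s1 at P2 (1<8).
s3 fails to dominate s1 at P1 (1=1).
s4 fails to dominate s1 at P2 (5<8).
s5 fails to dominate s1 at P2 (6<8).
No single strategy dominates all the others.

none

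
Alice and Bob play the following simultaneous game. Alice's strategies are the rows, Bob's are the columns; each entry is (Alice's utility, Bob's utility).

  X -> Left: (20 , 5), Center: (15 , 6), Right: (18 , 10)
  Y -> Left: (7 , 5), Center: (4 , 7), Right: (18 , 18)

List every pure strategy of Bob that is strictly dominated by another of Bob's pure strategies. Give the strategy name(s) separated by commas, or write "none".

Left is strictly dominated by Center (X: 6>5, Y: 7>5).
Center: dominated, since Right does at least as well everywhere (X: 10>6, Y: 18>7).
Right is not dominated — it holds its own against Left at X (10>5); Center at X (10>6).

Left, Center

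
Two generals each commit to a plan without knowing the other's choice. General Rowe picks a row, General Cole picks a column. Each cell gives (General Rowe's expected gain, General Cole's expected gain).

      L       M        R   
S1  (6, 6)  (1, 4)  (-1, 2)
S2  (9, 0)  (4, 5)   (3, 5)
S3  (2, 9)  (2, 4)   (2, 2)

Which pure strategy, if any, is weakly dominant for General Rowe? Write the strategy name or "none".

S2

S2 vs S1: L: 9>6, M: 4>1, R: 3>-1.
S2 vs S3: L: 9>2, M: 4>2, R: 3>2.
S2 is at least as good as every other strategy against every opponent action, so it is weakly dominant.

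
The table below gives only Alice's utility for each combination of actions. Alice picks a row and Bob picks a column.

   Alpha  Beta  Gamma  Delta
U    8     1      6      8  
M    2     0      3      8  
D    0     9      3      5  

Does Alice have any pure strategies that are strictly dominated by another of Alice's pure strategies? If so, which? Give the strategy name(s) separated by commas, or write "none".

none

U is not dominated — it holds its own against M at Alpha (8>2); D at Alpha (8>0).
M: no other strategy beats it everywhere (U at Delta (8=8); D at Alpha (2>0)).
Nothing dominates D: U at Beta (9>1); M at Beta (9>0).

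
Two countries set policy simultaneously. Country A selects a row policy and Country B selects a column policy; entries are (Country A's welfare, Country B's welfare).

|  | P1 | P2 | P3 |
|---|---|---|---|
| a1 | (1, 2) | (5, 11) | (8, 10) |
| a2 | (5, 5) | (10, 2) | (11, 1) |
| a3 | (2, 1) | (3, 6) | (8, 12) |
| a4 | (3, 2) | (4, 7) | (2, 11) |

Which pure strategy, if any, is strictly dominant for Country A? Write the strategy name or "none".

a2 vs a1: P1: 5>1, P2: 10>5, P3: 11>8.
a2 vs a3: P1: 5>2, P2: 10>3, P3: 11>8.
a2 vs a4: P1: 5>3, P2: 10>4, P3: 11>2.
a2 strictly beats every other strategy against every opponent action, so it is strictly dominant.

a2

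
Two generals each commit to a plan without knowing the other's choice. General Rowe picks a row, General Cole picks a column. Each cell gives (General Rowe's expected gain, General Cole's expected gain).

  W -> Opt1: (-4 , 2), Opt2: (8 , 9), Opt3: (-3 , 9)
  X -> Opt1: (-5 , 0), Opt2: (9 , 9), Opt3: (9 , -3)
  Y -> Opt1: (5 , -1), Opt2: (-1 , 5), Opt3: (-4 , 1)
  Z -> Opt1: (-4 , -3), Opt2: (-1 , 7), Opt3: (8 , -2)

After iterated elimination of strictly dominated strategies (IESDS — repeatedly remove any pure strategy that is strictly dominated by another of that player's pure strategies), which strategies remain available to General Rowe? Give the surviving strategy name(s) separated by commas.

X

For General Cole, Opt2 strictly dominates Opt1 on the remaining rows (W: 9>2, X: 9>0, Y: 5>-1, Z: 7>-3); eliminate Opt1.
General Rowe's strategy W is strictly dominated by X (Opt2: 9>8, Opt3: 9>-3) and is removed.
For General Rowe, X strictly dominates Y on the remaining columns (Opt2: 9>-1, Opt3: 9>-4); eliminate Y.
General Rowe's strategy Z is strictly dominated by X (Opt2: 9>-1, Opt3: 9>8) and is removed.
General Cole's strategy Opt3 is strictly dominated by Opt2 (X: 9>-3) and is removed.
Among the remaining strategies, none is strictly dominated by another pure strategy of the same player, so the elimination stops.
Surviving strategies — General Rowe: {X}; General Cole: {Opt2}.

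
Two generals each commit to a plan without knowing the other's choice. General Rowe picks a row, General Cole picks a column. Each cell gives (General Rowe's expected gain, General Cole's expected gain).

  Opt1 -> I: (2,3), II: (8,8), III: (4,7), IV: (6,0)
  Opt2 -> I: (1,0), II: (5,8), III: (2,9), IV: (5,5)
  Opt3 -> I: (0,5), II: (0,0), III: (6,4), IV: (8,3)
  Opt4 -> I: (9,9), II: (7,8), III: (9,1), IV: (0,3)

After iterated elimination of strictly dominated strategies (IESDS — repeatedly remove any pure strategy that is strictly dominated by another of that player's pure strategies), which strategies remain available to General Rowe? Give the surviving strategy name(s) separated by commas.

Opt1, Opt4

Row Opt2 is eliminated: Opt1 beats it against every remaining column (I: 2>1, II: 8>5, III: 4>2, IV: 6>5).
For General Cole, I strictly dominates IV on the remaining rows (Opt1: 3>0, Opt3: 5>3, Opt4: 9>3); eliminate IV.
For General Rowe, Opt4 strictly dominates Opt3 on the remaining columns (I: 9>0, II: 7>0, III: 9>6); eliminate Opt3.
For General Cole, II strictly dominates III on the remaining rows (Opt1: 8>7, Opt4: 8>1); eliminate III.
Among the remaining strategies, none is strictly dominated by another pure strategy of the same player, so the elimination stops.
Surviving strategies — General Rowe: {Opt1, Opt4}; General Cole: {I, II}.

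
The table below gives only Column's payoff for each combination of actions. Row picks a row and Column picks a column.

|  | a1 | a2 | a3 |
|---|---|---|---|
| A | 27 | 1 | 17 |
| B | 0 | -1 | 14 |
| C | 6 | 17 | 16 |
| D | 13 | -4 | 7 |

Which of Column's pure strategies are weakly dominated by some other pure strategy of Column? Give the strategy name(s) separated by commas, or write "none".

none

a1: no other strategy beats it everywhere (a2 at A (27>1); a3 at A (27>17)).
a2 is not dominated — it holds its own against a1 at C (17>6); a3 at C (17>16).
a3: no other strategy beats it everywhere (a1 at B (14>0); a2 at A (17>1)).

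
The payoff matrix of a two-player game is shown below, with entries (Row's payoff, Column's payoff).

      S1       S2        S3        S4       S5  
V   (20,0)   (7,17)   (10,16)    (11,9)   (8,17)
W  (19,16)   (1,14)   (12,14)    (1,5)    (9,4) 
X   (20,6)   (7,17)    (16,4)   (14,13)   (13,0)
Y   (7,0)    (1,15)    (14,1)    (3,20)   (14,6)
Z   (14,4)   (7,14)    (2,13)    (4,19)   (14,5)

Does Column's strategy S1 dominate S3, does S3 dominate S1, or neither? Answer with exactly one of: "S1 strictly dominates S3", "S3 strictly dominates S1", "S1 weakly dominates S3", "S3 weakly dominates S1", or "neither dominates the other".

S1's payoffs vs S3's, by Row's action — V: 0<16, W: 16>14, X: 6>4, Y: 0<1, Z: 4<13.
S1 does better at W, X but worse at V, Y, Z; neither strategy dominates the other.

neither dominates the other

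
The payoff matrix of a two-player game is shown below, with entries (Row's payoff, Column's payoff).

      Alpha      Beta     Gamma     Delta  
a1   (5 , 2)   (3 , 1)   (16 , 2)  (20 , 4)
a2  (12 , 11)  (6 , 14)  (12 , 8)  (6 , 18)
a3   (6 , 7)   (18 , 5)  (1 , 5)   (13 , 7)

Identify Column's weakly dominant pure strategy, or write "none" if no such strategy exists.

Delta vs Alpha: a1: 4>2, a2: 18>11, a3: 7=7.
Delta vs Beta: a1: 4>1, a2: 18>14, a3: 7>5.
Delta vs Gamma: a1: 4>2, a2: 18>8, a3: 7>5.
Delta is at least as good as every other strategy against every opponent action, so it is weakly dominant.

Delta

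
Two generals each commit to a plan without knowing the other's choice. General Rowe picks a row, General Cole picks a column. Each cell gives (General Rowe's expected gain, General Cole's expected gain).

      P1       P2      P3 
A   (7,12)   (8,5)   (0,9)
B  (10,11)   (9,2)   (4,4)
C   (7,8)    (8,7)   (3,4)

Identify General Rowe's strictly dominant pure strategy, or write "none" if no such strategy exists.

B vs A: P1: 10>7, P2: 9>8, P3: 4>0.
B vs C: P1: 10>7, P2: 9>8, P3: 4>3.
B strictly beats every other strategy against every opponent action, so it is strictly dominant.

B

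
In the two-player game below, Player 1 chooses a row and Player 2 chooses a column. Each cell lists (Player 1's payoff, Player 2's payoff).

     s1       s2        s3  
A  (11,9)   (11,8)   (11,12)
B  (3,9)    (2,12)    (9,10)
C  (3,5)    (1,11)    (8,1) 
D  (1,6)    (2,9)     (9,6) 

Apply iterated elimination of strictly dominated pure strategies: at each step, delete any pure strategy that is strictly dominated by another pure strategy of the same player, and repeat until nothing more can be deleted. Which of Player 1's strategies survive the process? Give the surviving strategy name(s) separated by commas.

Row B is eliminated: A beats it against every remaining column (s1: 11>3, s2: 11>2, s3: 11>9).
Player 1's strategy C is strictly dominated by A (s1: 11>3, s2: 11>1, s3: 11>8) and is removed.
Player 1's strategy D is strictly dominated by A (s1: 11>1, s2: 11>2, s3: 11>9) and is removed.
For Player 2, s3 strictly dominates s1 on the remaining rows (A: 12>9); eliminate s1.
For Player 2, s3 strictly dominates s2 on the remaining rows (A: 12>8); eliminate s2.
Among the remaining strategies, none is strictly dominated by another pure strategy of the same player, so the elimination stops.
Surviving strategies — Player 1: {A}; Player 2: {s3}.

A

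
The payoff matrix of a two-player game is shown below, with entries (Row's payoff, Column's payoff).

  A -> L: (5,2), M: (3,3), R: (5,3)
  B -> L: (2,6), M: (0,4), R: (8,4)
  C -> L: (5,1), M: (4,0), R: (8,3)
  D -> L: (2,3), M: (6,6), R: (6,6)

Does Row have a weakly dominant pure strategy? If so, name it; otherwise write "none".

none

A fails to dominate B at R (5<8).
B fails to dominate A at L (2<5).
C fails to dominate D at M (4<6).
D fails to dominate A at L (2<5).
No single strategy dominates all the others.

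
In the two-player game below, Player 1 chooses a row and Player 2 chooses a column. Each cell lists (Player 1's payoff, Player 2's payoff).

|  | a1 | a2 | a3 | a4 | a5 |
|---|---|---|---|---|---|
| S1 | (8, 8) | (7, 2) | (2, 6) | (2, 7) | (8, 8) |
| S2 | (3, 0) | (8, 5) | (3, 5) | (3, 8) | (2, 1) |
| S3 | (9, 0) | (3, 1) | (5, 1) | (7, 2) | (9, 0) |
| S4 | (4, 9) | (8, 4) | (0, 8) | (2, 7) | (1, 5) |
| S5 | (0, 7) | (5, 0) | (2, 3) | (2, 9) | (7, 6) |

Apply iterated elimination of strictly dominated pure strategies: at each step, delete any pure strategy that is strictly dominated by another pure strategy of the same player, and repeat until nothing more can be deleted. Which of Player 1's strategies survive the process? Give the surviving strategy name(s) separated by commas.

Column a2 is eliminated: a4 beats it against every remaining row (S1: 7>2, S2: 8>5, S3: 2>1, S4: 7>4, S5: 9>0).
For Player 1, S3 strictly dominates S1 on the remaining columns (a1: 9>8, a3: 5>2, a4: 7>2, a5: 9>8); eliminate S1.
For Player 1, S3 strictly dominates S2 on the remaining columns (a1: 9>3, a3: 5>3, a4: 7>3, a5: 9>2); eliminate S2.
Player 1's strategy S4 is strictly dominated by S3 (a1: 9>4, a3: 5>0, a4: 7>2, a5: 9>1) and is removed.
Player 1's strategy S5 is strictly dominated by S3 (a1: 9>0, a3: 5>2, a4: 7>2, a5: 9>7) and is removed.
For Player 2, a3 strictly dominates a1 on the remaining rows (S3: 1>0); eliminate a1.
Player 2's strategy a3 is strictly dominated by a4 (S3: 2>1) and is removed.
Player 2's strategy a5 is strictly dominated by a4 (S3: 2>0) and is removed.
Among the remaining strategies, none is strictly dominated by another pure strategy of the same player, so the elimination stops.
Surviving strategies — Player 1: {S3}; Player 2: {a4}.

S3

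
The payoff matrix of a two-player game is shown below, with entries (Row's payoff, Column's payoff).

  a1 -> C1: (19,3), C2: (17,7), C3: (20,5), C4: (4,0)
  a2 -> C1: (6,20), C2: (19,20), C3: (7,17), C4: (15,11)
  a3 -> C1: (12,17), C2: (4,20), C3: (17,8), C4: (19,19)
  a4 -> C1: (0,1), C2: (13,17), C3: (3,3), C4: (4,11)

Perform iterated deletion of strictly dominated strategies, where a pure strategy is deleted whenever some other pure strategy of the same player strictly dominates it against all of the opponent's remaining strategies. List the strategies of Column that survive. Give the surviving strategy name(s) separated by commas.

C1, C2

Row a4 is eliminated: a2 beats it against every remaining column (C1: 6>0, C2: 19>13, C3: 7>3, C4: 15>4).
For Column, C2 strictly dominates C3 on the remaining rows (a1: 7>5, a2: 20>17, a3: 20>8); eliminate C3.
Column's strategy C4 is strictly dominated by C2 (a1: 7>0, a2: 20>11, a3: 20>19) and is removed.
Row's strategy a3 is strictly dominated by a1 (C1: 19>12, C2: 17>4) and is removed.
Among the remaining strategies, none is strictly dominated by another pure strategy of the same player, so the elimination stops.
Surviving strategies — Row: {a1, a2}; Column: {C1, C2}.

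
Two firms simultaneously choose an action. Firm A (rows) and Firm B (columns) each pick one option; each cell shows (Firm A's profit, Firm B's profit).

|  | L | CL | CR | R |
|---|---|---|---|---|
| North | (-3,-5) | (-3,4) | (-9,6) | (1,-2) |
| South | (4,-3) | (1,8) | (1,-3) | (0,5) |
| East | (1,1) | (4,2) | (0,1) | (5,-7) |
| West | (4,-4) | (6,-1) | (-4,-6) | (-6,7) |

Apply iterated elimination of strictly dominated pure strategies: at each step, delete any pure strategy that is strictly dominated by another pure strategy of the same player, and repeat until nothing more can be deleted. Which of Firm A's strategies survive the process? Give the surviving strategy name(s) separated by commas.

East, West

Row North is eliminated: East beats it against every remaining column (L: 1>-3, CL: 4>-3, CR: 0>-9, R: 5>1).
For Firm B, CL strictly dominates L on the remaining rows (South: 8>-3, East: 2>1, West: -1>-4); eliminate L.
Firm B's strategy CR is strictly dominated by CL (South: 8>-3, East: 2>1, West: -1>-6) and is removed.
For Firm A, East strictly dominates South on the remaining columns (CL: 4>1, R: 5>0); eliminate South.
Among the remaining strategies, none is strictly dominated by another pure strategy of the same player, so the elimination stops.
Surviving strategies — Firm A: {East, West}; Firm B: {CL, R}.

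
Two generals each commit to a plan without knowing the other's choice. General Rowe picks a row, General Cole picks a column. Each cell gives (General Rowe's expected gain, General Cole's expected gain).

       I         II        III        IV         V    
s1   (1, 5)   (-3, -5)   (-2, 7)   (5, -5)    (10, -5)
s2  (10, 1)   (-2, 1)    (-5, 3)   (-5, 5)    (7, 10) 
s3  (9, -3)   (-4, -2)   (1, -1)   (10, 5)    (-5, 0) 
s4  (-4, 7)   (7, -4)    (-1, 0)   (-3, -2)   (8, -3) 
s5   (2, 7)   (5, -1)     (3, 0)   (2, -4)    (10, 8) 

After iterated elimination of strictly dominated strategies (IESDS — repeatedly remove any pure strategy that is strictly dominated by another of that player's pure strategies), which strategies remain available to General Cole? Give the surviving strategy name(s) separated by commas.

I, III, IV, V

Column II is eliminated: III beats it against every remaining row (s1: 7>-5, s2: 3>1, s3: -1>-2, s4: 0>-4, s5: 0>-1).
For General Rowe, s5 strictly dominates s4 on the remaining columns (I: 2>-4, III: 3>-1, IV: 2>-3, V: 10>8); eliminate s4.
Among the remaining strategies, none is strictly dominated by another pure strategy of the same player, so the elimination stops.
Surviving strategies — General Rowe: {s1, s2, s3, s5}; General Cole: {I, III, IV, V}.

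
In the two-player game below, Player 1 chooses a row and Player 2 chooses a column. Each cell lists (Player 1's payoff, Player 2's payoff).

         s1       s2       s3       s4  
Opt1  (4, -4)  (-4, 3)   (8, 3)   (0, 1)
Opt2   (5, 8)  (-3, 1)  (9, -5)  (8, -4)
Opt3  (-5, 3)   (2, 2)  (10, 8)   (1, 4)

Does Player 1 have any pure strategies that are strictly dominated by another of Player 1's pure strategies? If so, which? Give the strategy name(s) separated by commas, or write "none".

Opt1

Opt1: dominated, since Opt2 does at least as well everywhere (s1: 5>4, s2: -3>-4, s3: 9>8, s4: 8>0).
Opt2: no other strategy beats it everywhere (Opt1 at s1 (5>4); Opt3 at s1 (5>-5)).
Nothing dominates Opt3: Opt1 at s2 (2>-4); Opt2 at s2 (2>-3).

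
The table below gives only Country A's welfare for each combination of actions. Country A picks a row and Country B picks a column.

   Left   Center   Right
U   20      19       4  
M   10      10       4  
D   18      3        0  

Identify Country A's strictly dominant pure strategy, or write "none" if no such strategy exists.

U fails to dominate M at Right (4=4).
M fails to dominate U at Left (10<20).
D fails to dominate U at Left (18<20).
No single strategy dominates all the others.

none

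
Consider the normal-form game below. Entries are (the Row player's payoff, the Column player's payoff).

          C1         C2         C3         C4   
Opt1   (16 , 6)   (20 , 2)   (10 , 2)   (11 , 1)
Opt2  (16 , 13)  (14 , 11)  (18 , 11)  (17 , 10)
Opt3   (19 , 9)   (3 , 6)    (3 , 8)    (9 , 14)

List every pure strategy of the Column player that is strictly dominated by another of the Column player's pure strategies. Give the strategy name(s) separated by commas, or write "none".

C2, C3

Nothing dominates C1: C2 at Opt1 (6>2); C3 at Opt1 (6>2); C4 at Opt1 (6>1).
C1 strictly dominates C2 — Opt1: 6>2, Opt2: 13>11, Opt3: 9>6.
C1 strictly dominates C3 — Opt1: 6>2, Opt2: 13>11, Opt3: 9>8.
C4: no other strategy beats it everywhere (C1 at Opt3 (14>9); C2 at Opt3 (14>6); C3 at Opt3 (14>8)).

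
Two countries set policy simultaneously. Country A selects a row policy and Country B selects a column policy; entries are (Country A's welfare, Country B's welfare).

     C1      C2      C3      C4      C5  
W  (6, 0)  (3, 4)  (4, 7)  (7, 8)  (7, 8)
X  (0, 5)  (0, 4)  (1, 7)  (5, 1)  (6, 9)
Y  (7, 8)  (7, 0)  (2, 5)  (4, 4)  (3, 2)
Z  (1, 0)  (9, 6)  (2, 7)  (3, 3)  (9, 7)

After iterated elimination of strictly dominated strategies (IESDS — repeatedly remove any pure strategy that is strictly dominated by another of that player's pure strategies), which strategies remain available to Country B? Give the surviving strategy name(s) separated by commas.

Row X is eliminated: W beats it against every remaining column (C1: 6>0, C2: 3>0, C3: 4>1, C4: 7>5, C5: 7>6).
Country B's strategy C2 is strictly dominated by C3 (W: 7>4, Y: 5>0, Z: 7>6) and is removed.
Among the remaining strategies, none is strictly dominated by another pure strategy of the same player, so the elimination stops.
Surviving strategies — Country A: {W, Y, Z}; Country B: {C1, C3, C4, C5}.

C1, C3, C4, C5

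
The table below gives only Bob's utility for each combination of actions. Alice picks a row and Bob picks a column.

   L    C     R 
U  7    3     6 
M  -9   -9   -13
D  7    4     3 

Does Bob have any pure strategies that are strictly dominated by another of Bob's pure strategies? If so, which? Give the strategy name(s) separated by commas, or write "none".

Nothing dominates L: C at U (7>3); R at U (7>6).
C: no other strategy beats it everywhere (L at M (-9=-9); R at M (-9>-13)).
R: dominated, since L does at least as well everywhere (U: 7>6, M: -9>-13, D: 7>3).

R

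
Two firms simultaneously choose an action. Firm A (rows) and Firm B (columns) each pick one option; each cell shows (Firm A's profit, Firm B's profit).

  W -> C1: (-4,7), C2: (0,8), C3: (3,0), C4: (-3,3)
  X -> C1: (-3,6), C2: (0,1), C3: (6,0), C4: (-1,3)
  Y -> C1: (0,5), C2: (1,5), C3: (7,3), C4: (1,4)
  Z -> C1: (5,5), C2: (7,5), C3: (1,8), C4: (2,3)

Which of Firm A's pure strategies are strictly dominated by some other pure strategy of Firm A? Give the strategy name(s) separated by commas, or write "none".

Y strictly dominates W — C1: 0>-4, C2: 1>0, C3: 7>3, C4: 1>-3.
Y strictly dominates X — C1: 0>-3, C2: 1>0, C3: 7>6, C4: 1>-1.
Y is not dominated — it holds its own against W at C1 (0>-4); X at C1 (0>-3); Z at C3 (7>1).
Z: no other strategy beats it everywhere (W at C1 (5>-4); X at C1 (5>-3); Y at C1 (5>0)).

W, X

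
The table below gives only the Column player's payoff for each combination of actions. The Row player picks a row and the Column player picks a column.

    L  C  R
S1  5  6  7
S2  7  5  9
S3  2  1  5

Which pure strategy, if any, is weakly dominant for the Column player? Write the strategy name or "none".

R vs L: S1: 7>5, S2: 9>7, S3: 5>2.
R vs C: S1: 7>6, S2: 9>5, S3: 5>1.
R is at least as good as every other strategy against every opponent action, so it is weakly dominant.

R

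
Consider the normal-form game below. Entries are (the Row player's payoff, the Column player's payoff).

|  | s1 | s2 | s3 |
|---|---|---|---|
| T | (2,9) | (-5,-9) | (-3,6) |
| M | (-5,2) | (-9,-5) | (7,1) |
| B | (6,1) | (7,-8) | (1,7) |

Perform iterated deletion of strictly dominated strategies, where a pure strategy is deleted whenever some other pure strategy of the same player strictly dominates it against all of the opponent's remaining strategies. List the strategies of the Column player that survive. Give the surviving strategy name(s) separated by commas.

s1, s3

The Row player's strategy T is strictly dominated by B (s1: 6>2, s2: 7>-5, s3: 1>-3) and is removed.
The Column player's strategy s2 is strictly dominated by s1 (M: 2>-5, B: 1>-8) and is removed.
Among the remaining strategies, none is strictly dominated by another pure strategy of the same player, so the elimination stops.
Surviving strategies — the Row player: {M, B}; the Column player: {s1, s3}.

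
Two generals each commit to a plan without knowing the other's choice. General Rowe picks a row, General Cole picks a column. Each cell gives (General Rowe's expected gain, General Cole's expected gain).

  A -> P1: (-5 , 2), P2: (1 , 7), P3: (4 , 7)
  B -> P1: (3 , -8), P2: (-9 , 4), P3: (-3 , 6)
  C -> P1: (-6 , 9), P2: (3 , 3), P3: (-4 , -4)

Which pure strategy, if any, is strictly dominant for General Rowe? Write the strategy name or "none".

none

A fails to dominate B at P1 (-5<3).
B fails to dominate A at P2 (-9<1).
C fails to dominate A at P1 (-6<-5).
No single strategy dominates all the others.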